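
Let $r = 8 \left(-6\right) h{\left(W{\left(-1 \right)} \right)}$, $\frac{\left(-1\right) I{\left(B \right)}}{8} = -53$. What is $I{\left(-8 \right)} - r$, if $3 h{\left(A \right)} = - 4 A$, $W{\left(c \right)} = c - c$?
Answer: $424$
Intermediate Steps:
$W{\left(c \right)} = 0$
$I{\left(B \right)} = 424$ ($I{\left(B \right)} = \left(-8\right) \left(-53\right) = 424$)
$h{\left(A \right)} = - \frac{4 A}{3}$ ($h{\left(A \right)} = \frac{\left(-4\right) A}{3} = - \frac{4 A}{3}$)
$r = 0$ ($r = 8 \left(-6\right) \left(\left(- \frac{4}{3}\right) 0\right) = \left(-48\right) 0 = 0$)
$I{\left(-8 \right)} - r = 424 - 0 = 424 + 0 = 424$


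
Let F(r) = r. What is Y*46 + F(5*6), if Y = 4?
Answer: 214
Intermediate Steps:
Y*46 + F(5*6) = 4*46 + 5*6 = 184 + 30 = 214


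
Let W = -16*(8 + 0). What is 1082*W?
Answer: -138496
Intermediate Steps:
W = -128 (W = -16*8 = -128)
1082*W = 1082*(-128) = -138496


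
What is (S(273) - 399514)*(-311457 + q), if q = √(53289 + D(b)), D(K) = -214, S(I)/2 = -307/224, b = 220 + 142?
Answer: 13936415989875/112 - 223729375*√2123/112 ≈ 1.2434e+11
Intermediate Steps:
b = 362
S(I) = -307/112 (S(I) = 2*(-307/224) = -307/112)
q = 5*√2123 (q = √(53289 - 214) = √53075 = 5*√2123 ≈ 230.38)
(S(273) - 399514)*(-311457 + q) = (-307/112 - 399514)*(-311457 + 5*√2123) = -44745875*(-311457 + 5*√2123)/112 = 13936415989875/112 - 223729375*√2123/112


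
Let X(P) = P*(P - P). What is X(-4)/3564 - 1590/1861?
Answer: -1590/1861 ≈ -0.85438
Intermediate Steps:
X(P) = 0 (X(P) = P*0 = 0)
X(-4)/3564 - 1590/1861 = 0/3564 - 1590/1861 = 0*(1/3564) - 1590*1/1861 = 0 - 1590/1861 = -1590/1861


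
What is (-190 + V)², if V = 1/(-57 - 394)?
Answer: 7342947481/203401 ≈ 36101.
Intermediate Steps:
V = -1/451 (V = 1/(-451) = -1/451 ≈ -0.0022173)
(-190 + V)² = (-190 - 1/451)² = (-85691/451)² = 7342947481/203401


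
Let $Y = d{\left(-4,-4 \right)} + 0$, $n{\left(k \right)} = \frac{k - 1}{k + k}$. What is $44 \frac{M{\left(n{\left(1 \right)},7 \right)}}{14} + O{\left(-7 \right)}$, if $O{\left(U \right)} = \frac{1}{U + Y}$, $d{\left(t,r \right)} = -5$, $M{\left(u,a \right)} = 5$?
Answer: $\frac{1313}{84} \approx 15.631$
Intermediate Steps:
$n{\left(k \right)} = \frac{-1 + k}{2 k}$
$Y = -5$ ($Y = -5 + 0 = -5$)
$O{\left(U \right)} = \frac{1}{-5 + U}$ ($O{\left(U \right)} = \frac{1}{U - 5} = \frac{1}{-5 + U}$)
$44 \frac{M{\left(n{\left(1 \right)},7 \right)}}{14} + O{\left(-7 \right)} = 44 \cdot \frac{5}{14} + \frac{1}{-5 - 7} = 44 \cdot 5 \cdot \frac{1}{14} + \frac{1}{-12} = 44 \cdot \frac{5}{14} - \frac{1}{12} = \frac{110}{7} - \frac{1}{12} = \frac{1313}{84}$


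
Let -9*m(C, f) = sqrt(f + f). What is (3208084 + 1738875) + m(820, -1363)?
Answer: 4946959 - I*sqrt(2726)/9 ≈ 4.947e+6 - 5.8012*I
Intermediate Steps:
m(C, f) = -sqrt(2)*sqrt(f)/9 (m(C, f) = -sqrt(f + f)/9 = -sqrt(2)*sqrt(f)/9)
(3208084 + 1738875) + m(820, -1363) = (3208084 + 1738875) - sqrt(2)*sqrt(-1363)/9 = 4946959 - sqrt(2)*I*sqrt(1363)/9 = 4946959 - I*sqrt(2726)/9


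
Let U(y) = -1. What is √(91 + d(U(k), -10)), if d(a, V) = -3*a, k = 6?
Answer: √94 ≈ 9.6954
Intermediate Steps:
√(91 + d(U(k), -10)) = √(91 - 3*(-1)) = √(91 + 3) = √94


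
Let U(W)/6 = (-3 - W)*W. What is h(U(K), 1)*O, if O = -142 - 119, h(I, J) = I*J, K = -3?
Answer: 0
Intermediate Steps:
U(W) = 6*W*(-3 - W) (U(W) = 6*((-3 - W)*W) = 6*(W*(-3 - W)) = 6*W*(-3 - W))
O = -261
h(U(K), 1)*O = (-6*(-3)*(3 - 3)*1)*(-261) = (-6*(-3)*0*1)*(-261) = (0*1)*(-261) = 0*(-261) = 0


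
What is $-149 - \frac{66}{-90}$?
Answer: $- \frac{2224}{15} \approx -148.27$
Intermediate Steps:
$-149 - \frac{66}{-90} = -149 - - \frac{11}{15} = -149 + \frac{11}{15} = - \frac{2224}{15}$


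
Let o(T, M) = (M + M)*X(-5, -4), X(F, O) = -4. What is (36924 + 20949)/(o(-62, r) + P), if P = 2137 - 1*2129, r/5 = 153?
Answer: -303/32 ≈ -9.4688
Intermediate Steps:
r = 765 (r = 5*153 = 765)
o(T, M) = -8*M (o(T, M) = (M + M)*(-4) = (2*M)*(-4) = -8*M)
P = 8 (P = 2137 - 2129 = 8)
(36924 + 20949)/(o(-62, r) + P) = (36924 + 20949)/(-8*765 + 8) = 57873/(-6120 + 8) = 57873/(-6112) = 57873*(-1/6112) = -303/32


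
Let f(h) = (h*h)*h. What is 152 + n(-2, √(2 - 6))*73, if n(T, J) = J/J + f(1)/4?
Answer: 973/4 ≈ 243.25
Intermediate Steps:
f(h) = h³ (f(h) = h²*h = h³)
n(T, J) = 5/4 (n(T, J) = J/J + 1³/4 = 1 + 1*(¼) = 1 + ¼ = 5/4)
152 + n(-2, √(2 - 6))*73 = 152 + (5/4)*73 = 152 + 365/4 = 973/4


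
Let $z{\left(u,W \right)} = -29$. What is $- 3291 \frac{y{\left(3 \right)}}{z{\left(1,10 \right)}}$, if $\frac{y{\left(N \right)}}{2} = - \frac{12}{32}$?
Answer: $- \frac{9873}{116} \approx -85.112$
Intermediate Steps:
$y{\left(N \right)} = - \frac{3}{4}$ ($y{\left(N \right)} = 2 \left(- \frac{12}{32}\right) = 2 \left(\left(-12\right) \frac{1}{32}\right) = 2 \left(- \frac{3}{8}\right) = - \frac{3}{4}$)
$- 3291 \frac{y{\left(3 \right)}}{z{\left(1,10 \right)}} = - 3291 \left(- \frac{3}{4 \left(-29\right)}\right) = - 3291 \left(\left(- \frac{3}{4}\right) \left(- \frac{1}{29}\right)\right) = \left(-3291\right) \frac{3}{116} = - \frac{9873}{116}$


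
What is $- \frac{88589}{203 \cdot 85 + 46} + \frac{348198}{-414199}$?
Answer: $- \frac{42717648809}{7166056899} \approx -5.9611$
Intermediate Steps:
$- \frac{88589}{203 \cdot 85 + 46} + \frac{348198}{-414199} = - \frac{88589}{17255 + 46} + 348198 \left(- \frac{1}{414199}\right) = - \frac{88589}{17301} - \frac{348198}{414199} = - \frac{42717648809}{7166056899}$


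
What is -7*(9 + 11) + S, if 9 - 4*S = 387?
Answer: -469/2 ≈ -234.50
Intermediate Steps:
S = -189/2 (S = 9/4 - ¼*387 = 9/4 - 387/4 = -189/2 ≈ -94.500)
-7*(9 + 11) + S = -7*(9 + 11) - 189/2 = -7*20 - 189/2 = -140 - 189/2 = -469/2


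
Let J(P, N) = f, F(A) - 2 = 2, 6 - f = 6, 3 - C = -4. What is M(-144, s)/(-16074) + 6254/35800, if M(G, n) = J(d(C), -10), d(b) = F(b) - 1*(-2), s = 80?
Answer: 3127/17900 ≈ 0.17469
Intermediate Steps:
C = 7 (C = 3 - 1*(-4) = 3 + 4 = 7)
f = 0 (f = 6 - 1*6 = 6 - 6 = 0)
F(A) = 4 (F(A) = 2 + 2 = 4)
d(b) = 6 (d(b) = 4 - 1*(-2) = 4 + 2 = 6)
J(P, N) = 0
M(G, n) = 0
M(-144, s)/(-16074) + 6254/35800 = 0/(-16074) + 6254/35800 = 0*(-1/16074) + 6254*(1/35800) = 0 + 3127/17900 = 3127/17900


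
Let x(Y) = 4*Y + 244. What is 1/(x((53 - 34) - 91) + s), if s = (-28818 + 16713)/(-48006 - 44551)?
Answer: -92557/4060403 ≈ -0.022795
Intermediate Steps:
x(Y) = 244 + 4*Y
s = 12105/92557 (s = -12105/(-92557) = -12105*(-1/92557) = 12105/92557 ≈ 0.13078)
1/(x((53 - 34) - 91) + s) = 1/((244 + 4*((53 - 34) - 91)) + 12105/92557) = 1/((244 + 4*(19 - 91)) + 12105/92557) = 1/((244 + 4*(-72)) + 12105/92557) = 1/((244 - 288) + 12105/92557) = 1/(-44 + 12105/92557) = 1/(-4060403/92557) = -92557/4060403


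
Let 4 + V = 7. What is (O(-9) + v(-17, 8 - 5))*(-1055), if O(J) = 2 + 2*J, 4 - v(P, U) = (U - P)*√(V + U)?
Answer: 12660 + 21100*√6 ≈ 64344.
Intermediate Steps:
V = 3 (V = -4 + 7 = 3)
v(P, U) = 4 - √(3 + U)*(U - P) (v(P, U) = 4 - (U - P)*√(3 + U) = 4 - √(3 + U)*(U - P))
(O(-9) + v(-17, 8 - 5))*(-1055) = ((2 + 2*(-9)) + (4 - 17*√(3 + (8 - 5)) - (8 - 5)*√(3 + (8 - 5))))*(-1055) = ((2 - 18) + (4 - 17*√(3 + 3) - 1*3*√(3 + 3)))*(-1055) = (-16 + (4 - 17*√6 - 1*3*√6))*(-1055) = (-16 + (4 - 17*√6 - 3*√6))*(-1055) = (-16 + (4 - 20*√6))*(-1055) = (-12 - 20*√6)*(-1055) = 12660 + 21100*√6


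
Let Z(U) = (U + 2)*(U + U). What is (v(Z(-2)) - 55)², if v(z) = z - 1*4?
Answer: 3481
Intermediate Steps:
Z(U) = 2*U*(2 + U) (Z(U) = (2 + U)*(2*U) = 2*U*(2 + U))
v(z) = -4 + z (v(z) = z - 4 = -4 + z)
(v(Z(-2)) - 55)² = ((-4 + 2*(-2)*(2 - 2)) - 55)² = ((-4 + 2*(-2)*0) - 55)² = ((-4 + 0) - 55)² = (-4 - 55)² = (-59)² = 3481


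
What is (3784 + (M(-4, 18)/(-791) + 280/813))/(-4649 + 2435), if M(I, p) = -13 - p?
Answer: -2433672755/1423785762 ≈ -1.7093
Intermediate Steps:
(3784 + (M(-4, 18)/(-791) + 280/813))/(-4649 + 2435) = (3784 + ((-13 - 1*18)/(-791) + 280/813))/(-4649 + 2435) = (3784 + ((-13 - 18)*(-1/791) + 280*(1/813)))/(-2214) = (3784 + (-31*(-1/791) + 280/813))*(-1/2214) = (3784 + (31/791 + 280/813))*(-1/2214) = (3784 + 246683/643083)*(-1/2214) = (2433672755/643083)*(-1/2214) = -2433672755/1423785762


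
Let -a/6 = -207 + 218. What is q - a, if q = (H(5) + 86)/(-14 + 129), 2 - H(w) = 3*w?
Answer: 7663/115 ≈ 66.635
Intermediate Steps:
a = -66 (a = -6*(-207 + 218) = -6*11 = -66)
H(w) = 2 - 3*w
q = 73/115 (q = ((2 - 3*5) + 86)/(-14 + 129) = ((2 - 15) + 86)/115 = (-13 + 86)*(1/115) = 73*(1/115) = 73/115 ≈ 0.63478)
q - a = 73/115 - 1*(-66) = 73/115 + 66 = 7663/115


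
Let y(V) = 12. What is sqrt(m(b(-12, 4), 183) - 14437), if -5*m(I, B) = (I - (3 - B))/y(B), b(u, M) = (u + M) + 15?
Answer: I*sqrt(12996105)/30 ≈ 120.17*I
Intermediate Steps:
b(u, M) = 15 + M + u (b(u, M) = (M + u) + 15 = 15 + M + u)
m(I, B) = 1/20 - B/60 - I/60 (m(I, B) = -(I - (3 - B))/(5*12) = -(I + (-3 + B))/(5*12) = -(-3 + B + I)/(5*12) = -(-1/4 + B/12 + I/12)/5 = 1/20 - B/60 - I/60)
sqrt(m(b(-12, 4), 183) - 14437) = sqrt((1/20 - 1/60*183 - (15 + 4 - 12)/60) - 14437) = sqrt((1/20 - 61/20 - 1/60*7) - 14437) = sqrt((1/20 - 61/20 - 7/60) - 14437) = sqrt(-187/60 - 14437) = sqrt(-866407/60) = I*sqrt(12996105)/30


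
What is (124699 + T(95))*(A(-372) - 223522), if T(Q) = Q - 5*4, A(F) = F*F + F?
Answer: -10669424740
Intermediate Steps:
A(F) = F + F**2 (A(F) = F**2 + F = F + F**2)
T(Q) = -20 + Q (T(Q) = Q - 20 = -20 + Q)
(124699 + T(95))*(A(-372) - 223522) = (124699 + (-20 + 95))*(-372*(1 - 372) - 223522) = (124699 + 75)*(-372*(-371) - 223522) = 124774*(138012 - 223522) = 124774*(-85510) = -10669424740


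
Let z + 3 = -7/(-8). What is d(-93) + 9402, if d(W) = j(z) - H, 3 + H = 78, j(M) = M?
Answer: 74599/8 ≈ 9324.9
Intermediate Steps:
z = -17/8 (z = -3 - 7/(-8) = -3 - 7*(-⅛) = -3 + 7/8 = -17/8 ≈ -2.1250)
H = 75 (H = -3 + 78 = 75)
d(W) = -617/8 (d(W) = -17/8 - 1*75 = -17/8 - 75 = -617/8)
d(-93) + 9402 = -617/8 + 9402 = 74599/8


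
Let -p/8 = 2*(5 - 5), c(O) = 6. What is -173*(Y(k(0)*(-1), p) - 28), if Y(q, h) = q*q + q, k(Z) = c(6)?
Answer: -346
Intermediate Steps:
k(Z) = 6
p = 0 (p = -16*(5 - 5) = -16*0 = -8*0 = 0)
Y(q, h) = q + q² (Y(q, h) = q² + q = q + q²)
-173*(Y(k(0)*(-1), p) - 28) = -173*((6*(-1))*(1 + 6*(-1)) - 28) = -173*(-6*(1 - 6) - 28) = -173*(-6*(-5) - 28) = -173*(30 - 28) = -173*2 = -346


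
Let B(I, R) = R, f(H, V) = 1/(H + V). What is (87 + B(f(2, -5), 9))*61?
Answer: 5856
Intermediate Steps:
(87 + B(f(2, -5), 9))*61 = (87 + 9)*61 = 96*61 = 5856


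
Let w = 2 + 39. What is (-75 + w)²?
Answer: 1156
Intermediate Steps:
w = 41
(-75 + w)² = (-75 + 41)² = (-34)² = 1156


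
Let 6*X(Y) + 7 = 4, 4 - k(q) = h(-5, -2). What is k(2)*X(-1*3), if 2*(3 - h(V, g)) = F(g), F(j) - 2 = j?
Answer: -1/2 ≈ -0.50000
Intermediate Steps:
F(j) = 2 + j
h(V, g) = 2 - g/2 (h(V, g) = 3 - (2 + g)/2 = 3 + (-1 - g/2) = 2 - g/2)
k(q) = 1 (k(q) = 4 - (2 - 1/2*(-2)) = 4 - (2 + 1) = 4 - 1*3 = 4 - 3 = 1)
X(Y) = -1/2 (X(Y) = -7/6 + (1/6)*4 = -7/6 + 2/3 = -1/2)
k(2)*X(-1*3) = 1*(-1/2) = -1/2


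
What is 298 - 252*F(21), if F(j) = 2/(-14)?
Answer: 334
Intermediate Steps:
F(j) = -⅐ (F(j) = 2*(-1/14) = -⅐)
298 - 252*F(21) = 298 - 252*(-⅐) = 298 + 36 = 334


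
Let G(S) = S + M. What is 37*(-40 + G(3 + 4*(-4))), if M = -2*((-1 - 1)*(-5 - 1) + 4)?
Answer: -3145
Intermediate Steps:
M = -32 (M = -2*(-2*(-6) + 4) = -2*(12 + 4) = -2*16 = -32)
G(S) = -32 + S (G(S) = S - 32 = -32 + S)
37*(-40 + G(3 + 4*(-4))) = 37*(-40 + (-32 + (3 + 4*(-4)))) = 37*(-40 + (-32 + (3 - 16))) = 37*(-40 + (-32 - 13)) = 37*(-40 - 45) = 37*(-85) = -3145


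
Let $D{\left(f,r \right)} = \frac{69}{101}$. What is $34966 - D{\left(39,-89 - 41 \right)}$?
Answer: $\frac{3531497}{101} \approx 34965.0$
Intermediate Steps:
$D{\left(f,r \right)} = \frac{69}{101}$ ($D{\left(f,r \right)} = 69 \cdot \frac{1}{101} = \frac{69}{101}$)
$34966 - D{\left(39,-89 - 41 \right)} = 34966 - \frac{69}{101} = \frac{3531497}{101}$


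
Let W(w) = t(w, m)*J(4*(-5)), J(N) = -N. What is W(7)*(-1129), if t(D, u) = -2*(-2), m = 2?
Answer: -90320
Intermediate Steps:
t(D, u) = 4
W(w) = 80 (W(w) = 4*(-4*(-5)) = 4*(-1*(-20)) = 4*20 = 80)
W(7)*(-1129) = 80*(-1129) = -90320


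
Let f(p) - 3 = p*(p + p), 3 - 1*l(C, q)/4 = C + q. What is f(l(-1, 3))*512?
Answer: 17920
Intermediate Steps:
l(C, q) = 12 - 4*C - 4*q (l(C, q) = 12 - 4*(C + q) = 12 + (-4*C - 4*q) = 12 - 4*C - 4*q)
f(p) = 3 + 2*p**2 (f(p) = 3 + p*(p + p) = 3 + p*(2*p) = 3 + 2*p**2)
f(l(-1, 3))*512 = (3 + 2*(12 - 4*(-1) - 4*3)**2)*512 = (3 + 2*(12 + 4 - 12)**2)*512 = (3 + 2*4**2)*512 = (3 + 2*16)*512 = (3 + 32)*512 = 35*512 = 17920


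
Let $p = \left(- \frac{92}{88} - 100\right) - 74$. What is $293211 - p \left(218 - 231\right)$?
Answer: $\frac{6400579}{22} \approx 2.9094 \cdot 10^{5}$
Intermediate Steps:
$p = - \frac{3851}{22}$ ($p = \left(\left(-92\right) \frac{1}{88} - 100\right) - 74 = \left(- \frac{23}{22} - 100\right) - 74 = - \frac{2223}{22} - 74 = - \frac{3851}{22} \approx -175.05$)
$293211 - p \left(218 - 231\right) = 293211 - - \frac{3851 \left(218 - 231\right)}{22} = 293211 - \left(- \frac{3851}{22}\right) \left(-13\right) = 293211 - \frac{50063}{22} = \frac{6400579}{22}$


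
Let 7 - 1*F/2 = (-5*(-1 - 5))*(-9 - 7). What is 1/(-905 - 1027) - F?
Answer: -1881769/1932 ≈ -974.00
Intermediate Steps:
F = 974 (F = 14 - 2*(-5*(-1 - 5))*(-9 - 7) = 14 - 2*(-5*(-6))*(-16) = 14 - 60*(-16) = 14 - 2*(-480) = 14 + 960 = 974)
1/(-905 - 1027) - F = 1/(-905 - 1027) - 1*974 = 1/(-1932) - 974 = -1/1932 - 974 = -1881769/1932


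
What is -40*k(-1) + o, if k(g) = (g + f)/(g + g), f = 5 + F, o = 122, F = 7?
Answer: 342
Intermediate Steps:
f = 12 (f = 5 + 7 = 12)
k(g) = (12 + g)/(2*g) (k(g) = (g + 12)/(g + g) = (12 + g)/((2*g)) = (12 + g)*(1/(2*g)) = (12 + g)/(2*g))
-40*k(-1) + o = -20*(12 - 1)/(-1) + 122 = -20*(-1)*11 + 122 = -40*(-11/2) + 122 = 220 + 122 = 342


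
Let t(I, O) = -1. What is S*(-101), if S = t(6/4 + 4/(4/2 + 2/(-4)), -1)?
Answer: 101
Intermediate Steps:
S = -1
S*(-101) = -1*(-101) = 101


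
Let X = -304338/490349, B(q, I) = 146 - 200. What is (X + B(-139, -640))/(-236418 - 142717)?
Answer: 26783184/185908468115 ≈ 0.00014407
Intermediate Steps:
B(q, I) = -54
X = -304338/490349 (X = -304338*1/490349 = -304338/490349 ≈ -0.62066)
(X + B(-139, -640))/(-236418 - 142717) = (-304338/490349 - 54)/(-236418 - 142717) = -26783184/490349/(-379135) = -26783184/490349*(-1/379135) = 26783184/185908468115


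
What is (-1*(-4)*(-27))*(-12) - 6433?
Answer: -5137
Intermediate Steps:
(-1*(-4)*(-27))*(-12) - 6433 = (4*(-27))*(-12) - 6433 = -108*(-12) - 6433 = 1296 - 6433 = -5137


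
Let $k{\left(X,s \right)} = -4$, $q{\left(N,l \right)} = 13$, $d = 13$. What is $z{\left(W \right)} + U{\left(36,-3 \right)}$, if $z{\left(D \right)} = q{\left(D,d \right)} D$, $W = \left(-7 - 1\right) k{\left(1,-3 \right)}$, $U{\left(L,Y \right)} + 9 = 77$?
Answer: $484$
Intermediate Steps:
$U{\left(L,Y \right)} = 68$ ($U{\left(L,Y \right)} = -9 + 77 = 68$)
$W = 32$ ($W = \left(-7 - 1\right) \left(-4\right) = \left(-8\right) \left(-4\right) = 32$)
$z{\left(D \right)} = 13 D$
$z{\left(W \right)} + U{\left(36,-3 \right)} = 13 \cdot 32 + 68 = 416 + 68 = 484$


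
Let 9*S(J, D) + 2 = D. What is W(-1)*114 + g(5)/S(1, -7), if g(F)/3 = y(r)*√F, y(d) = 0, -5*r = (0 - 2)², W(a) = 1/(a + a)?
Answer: -57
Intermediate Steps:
W(a) = 1/(2*a)
S(J, D) = -2/9 + D/9
r = -⅘ (r = -(0 - 2)²/5 = -⅕*(-2)² = -⅕*4 = -⅘ ≈ -0.80000)
g(F) = 0 (g(F) = 3*(0*√F) = 3*0 = 0)
W(-1)*114 + g(5)/S(1, -7) = ((½)/(-1))*114 + 0/(-2/9 + (⅑)*(-7)) = ((½)*(-1))*114 + 0/(-2/9 - 7/9) = -½*114 + 0/(-1) = -57 + 0*(-1) = -57 + 0 = -57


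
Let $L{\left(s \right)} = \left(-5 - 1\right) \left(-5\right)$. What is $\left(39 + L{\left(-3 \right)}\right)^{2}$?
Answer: $4761$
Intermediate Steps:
$L{\left(s \right)} = 30$ ($L{\left(s \right)} = \left(-6\right) \left(-5\right) = 30$)
$\left(39 + L{\left(-3 \right)}\right)^{2} = \left(39 + 30\right)^{2} = 69^{2} = 4761$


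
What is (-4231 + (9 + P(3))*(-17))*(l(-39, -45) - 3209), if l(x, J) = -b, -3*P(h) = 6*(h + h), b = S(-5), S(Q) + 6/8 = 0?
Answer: 13410485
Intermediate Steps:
S(Q) = -¾ (S(Q) = -¾ + 0 = -¾)
b = -¾ ≈ -0.75000
P(h) = -4*h (P(h) = -2*(h + h) = -2*2*h = -4*h)
l(x, J) = ¾ (l(x, J) = -1*(-¾) = ¾)
(-4231 + (9 + P(3))*(-17))*(l(-39, -45) - 3209) = (-4231 + (9 - 4*3)*(-17))*(¾ - 3209) = (-4231 + (9 - 12)*(-17))*(-12833/4) = (-4231 - 3*(-17))*(-12833/4) = (-4231 + 51)*(-12833/4) = -4180*(-12833/4) = 13410485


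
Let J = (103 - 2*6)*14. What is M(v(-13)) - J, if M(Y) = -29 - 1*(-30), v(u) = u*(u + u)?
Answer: -1273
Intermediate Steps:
v(u) = 2*u² (v(u) = u*(2*u) = 2*u²)
J = 1274 (J = (103 - 12)*14 = 91*14 = 1274)
M(Y) = 1 (M(Y) = -29 + 30 = 1)
M(v(-13)) - J = 1 - 1*1274 = 1 - 1274 = -1273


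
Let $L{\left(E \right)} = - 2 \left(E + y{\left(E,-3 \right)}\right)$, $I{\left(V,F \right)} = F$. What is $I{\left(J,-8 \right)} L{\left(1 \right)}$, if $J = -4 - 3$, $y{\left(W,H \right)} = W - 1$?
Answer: $16$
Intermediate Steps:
$y{\left(W,H \right)} = -1 + W$
$J = -7$ ($J = -4 - 3 = -7$)
$L{\left(E \right)} = 2 - 4 E$ ($L{\left(E \right)} = - 2 \left(E + \left(-1 + E\right)\right) = - 2 \left(-1 + 2 E\right) = 2 - 4 E$)
$I{\left(J,-8 \right)} L{\left(1 \right)} = - 8 \left(2 - 4\right) = \left(-8\right) \left(-2\right) = 16$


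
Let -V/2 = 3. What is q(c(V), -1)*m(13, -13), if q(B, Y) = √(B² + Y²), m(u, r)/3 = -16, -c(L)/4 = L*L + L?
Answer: -48*√14401 ≈ -5760.2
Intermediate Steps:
V = -6 (V = -2*3 = -6)
c(L) = -4*L - 4*L² (c(L) = -4*(L*L + L) = -4*(L² + L) = -4*(L + L²) = -4*L - 4*L²)
m(u, r) = -48 (m(u, r) = 3*(-16) = -48)
q(c(V), -1)*m(13, -13) = √((-4*(-6)*(1 - 6))² + (-1)²)*(-48) = √((-4*(-6)*(-5))² + 1)*(-48) = √((-120)² + 1)*(-48) = √(14400 + 1)*(-48) = √14401*(-48) = -48*√14401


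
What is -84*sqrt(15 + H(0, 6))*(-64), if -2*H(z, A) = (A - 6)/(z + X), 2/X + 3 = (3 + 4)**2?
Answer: 5376*sqrt(15) ≈ 20821.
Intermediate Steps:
X = 1/23 (X = 2/(-3 + (3 + 4)**2) = 2/(-3 + 7**2) = 2/(-3 + 49) = 2/46 = 2*(1/46) = 1/23 ≈ 0.043478)
H(z, A) = -(-6 + A)/(2*(1/23 + z)) (H(z, A) = -(A - 6)/(2*(z + 1/23)) = -(-6 + A)/(2*(1/23 + z)))
-84*sqrt(15 + H(0, 6))*(-64) = -84*sqrt(15 + 23*(6 - 1*6)/(2*(1 + 23*0)))*(-64) = -84*sqrt(15 + 23*(6 - 6)/(2*(1 + 0)))*(-64) = -84*sqrt(15 + (23/2)*0/1)*(-64) = -84*sqrt(15 + (23/2)*1*0)*(-64) = -84*sqrt(15 + 0)*(-64) = -84*sqrt(15)*(-64) = 5376*sqrt(15)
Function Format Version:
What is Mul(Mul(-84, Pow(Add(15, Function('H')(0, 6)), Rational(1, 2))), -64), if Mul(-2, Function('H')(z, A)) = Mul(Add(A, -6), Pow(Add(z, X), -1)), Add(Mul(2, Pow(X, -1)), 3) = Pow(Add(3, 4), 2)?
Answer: Mul(5376, Pow(15, Rational(1, 2))) ≈ 20821.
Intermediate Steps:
X = Rational(1, 23) (X = Mul(2, Pow(Add(-3, Pow(Add(3, 4), 2)), -1)) = Mul(2, Pow(Add(-3, Pow(7, 2)), -1)) = Mul(2, Pow(Add(-3, 49), -1)) = Mul(2, Pow(46, -1)) = Mul(2, Rational(1, 46)) = Rational(1, 23) ≈ 0.043478)
Function('H')(z, A) = Mul(Rational(-1, 2), Pow(Add(Rational(1, 23), z), -1), Add(-6, A)) (Function('H')(z, A) = Mul(Rational(-1, 2), Mul(Add(A, -6), Pow(Add(z, Rational(1, 23)), -1))) = Mul(Rational(-1, 2), Mul(Add(-6, A), Pow(Add(Rational(1, 23), z), -1))) = Mul(Rational(-1, 2), Mul(Pow(Add(Rational(1, 23), z), -1), Add(-6, A))) = Mul(Rational(-1, 2), Pow(Add(Rational(1, 23), z), -1), Add(-6, A)))
Mul(Mul(-84, Pow(Add(15, Function('H')(0, 6)), Rational(1, 2))), -64) = Mul(Mul(-84, Pow(Add(15, Mul(Rational(23, 2), Pow(Add(1, Mul(23, 0)), -1), Add(6, Mul(-1, 6)))), Rational(1, 2))), -64) = Mul(Mul(-84, Pow(Add(15, Mul(Rational(23, 2), Pow(Add(1, 0), -1), Add(6, -6))), Rational(1, 2))), -64) = Mul(Mul(-84, Pow(Add(15, Mul(Rational(23, 2), Pow(1, -1), 0)), Rational(1, 2))), -64) = Mul(Mul(-84, Pow(Add(15, Mul(Rational(23, 2), 1, 0)), Rational(1, 2))), -64) = Mul(Mul(-84, Pow(Add(15, 0), Rational(1, 2))), -64) = Mul(Mul(-84, Pow(15, Rational(1, 2))), -64) = Mul(5376, Pow(15, Rational(1, 2)))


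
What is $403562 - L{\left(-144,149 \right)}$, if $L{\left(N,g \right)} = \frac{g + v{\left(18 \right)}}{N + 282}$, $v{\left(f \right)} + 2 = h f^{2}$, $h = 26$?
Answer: $\frac{18560995}{46} \approx 4.035 \cdot 10^{5}$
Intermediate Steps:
$v{\left(f \right)} = -2 + 26 f^{2}$
$L{\left(N,g \right)} = \frac{8422 + g}{282 + N}$ ($L{\left(N,g \right)} = \frac{g - \left(2 - 26 \cdot 18^{2}\right)}{N + 282} = \frac{g + \left(-2 + 26 \cdot 324\right)}{282 + N} = \frac{g + \left(-2 + 8424\right)}{282 + N} = \frac{g + 8422}{282 + N} = \frac{8422 + g}{282 + N}$)
$403562 - L{\left(-144,149 \right)} = 403562 - \frac{8422 + 149}{282 - 144} = 403562 - \frac{1}{138} \cdot 8571 = 403562 - \frac{2857}{46} = \frac{18560995}{46}$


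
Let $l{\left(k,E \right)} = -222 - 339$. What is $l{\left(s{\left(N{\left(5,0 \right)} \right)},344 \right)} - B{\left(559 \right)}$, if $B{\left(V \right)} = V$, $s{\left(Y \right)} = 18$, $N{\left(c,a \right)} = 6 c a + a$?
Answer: $-1120$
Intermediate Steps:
$N{\left(c,a \right)} = a + 6 a c$ ($N{\left(c,a \right)} = 6 a c + a = a + 6 a c$)
$l{\left(k,E \right)} = -561$ ($l{\left(k,E \right)} = -222 - 339 = -561$)
$l{\left(s{\left(N{\left(5,0 \right)} \right)},344 \right)} - B{\left(559 \right)} = -561 - 559 = -1120$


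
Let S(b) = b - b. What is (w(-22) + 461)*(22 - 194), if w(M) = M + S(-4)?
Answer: -75508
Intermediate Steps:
S(b) = 0
w(M) = M (w(M) = M + 0 = M)
(w(-22) + 461)*(22 - 194) = (-22 + 461)*(22 - 194) = 439*(-172) = -75508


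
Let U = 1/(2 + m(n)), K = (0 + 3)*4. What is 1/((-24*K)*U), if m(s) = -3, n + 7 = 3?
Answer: 1/288 ≈ 0.0034722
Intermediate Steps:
n = -4 (n = -7 + 3 = -4)
K = 12 (K = 3*4 = 12)
U = -1 (U = 1/(2 - 3) = 1/(-1) = -1)
1/((-24*K)*U) = 1/(-24*12*(-1)) = 1/(-288*(-1)) = 1/288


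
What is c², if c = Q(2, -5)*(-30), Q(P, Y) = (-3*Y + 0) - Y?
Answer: 360000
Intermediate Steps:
Q(P, Y) = -4*Y (Q(P, Y) = -3*Y - Y = -4*Y)
c = -600 (c = -4*(-5)*(-30) = 20*(-30) = -600)
c² = (-600)² = 360000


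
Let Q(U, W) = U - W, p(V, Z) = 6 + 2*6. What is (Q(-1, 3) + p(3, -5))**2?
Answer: 196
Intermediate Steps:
p(V, Z) = 18 (p(V, Z) = 6 + 12 = 18)
(Q(-1, 3) + p(3, -5))**2 = ((-1 - 1*3) + 18)**2 = ((-1 - 3) + 18)**2 = (-4 + 18)**2 = 14**2 = 196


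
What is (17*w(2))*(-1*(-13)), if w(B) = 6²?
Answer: 7956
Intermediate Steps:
w(B) = 36
(17*w(2))*(-1*(-13)) = (17*36)*(-1*(-13)) = 612*13 = 7956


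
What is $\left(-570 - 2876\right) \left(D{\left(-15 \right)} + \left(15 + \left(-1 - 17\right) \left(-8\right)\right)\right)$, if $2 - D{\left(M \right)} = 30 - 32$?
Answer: $-561698$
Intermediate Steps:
$D{\left(M \right)} = 4$ ($D{\left(M \right)} = 2 - \left(30 - 32\right) = 2 - -2 = 2 + 2 = 4$)
$\left(-570 - 2876\right) \left(D{\left(-15 \right)} + \left(15 + \left(-1 - 17\right) \left(-8\right)\right)\right) = \left(-570 - 2876\right) \left(4 + \left(15 + \left(-1 - 17\right) \left(-8\right)\right)\right) = - 3446 \left(4 + \left(15 + \left(-1 - 17\right) \left(-8\right)\right)\right) = - 3446 \left(4 + \left(15 - -144\right)\right) = - 3446 \left(4 + \left(15 + 144\right)\right) = - 3446 \left(4 + 159\right) = \left(-3446\right) 163 = -561698$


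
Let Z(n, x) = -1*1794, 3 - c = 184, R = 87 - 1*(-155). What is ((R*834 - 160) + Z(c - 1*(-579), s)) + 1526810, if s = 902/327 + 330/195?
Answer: 1726684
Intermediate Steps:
R = 242 (R = 87 + 155 = 242)
c = -181 (c = 3 - 1*184 = 3 - 184 = -181)
s = 18920/4251 (s = 902*(1/327) + 330*(1/195) = 902/327 + 22/13 = 18920/4251 ≈ 4.4507)
Z(n, x) = -1794
((R*834 - 160) + Z(c - 1*(-579), s)) + 1526810 = ((242*834 - 160) - 1794) + 1526810 = ((201828 - 160) - 1794) + 1526810 = (201668 - 1794) + 1526810 = 199874 + 1526810 = 1726684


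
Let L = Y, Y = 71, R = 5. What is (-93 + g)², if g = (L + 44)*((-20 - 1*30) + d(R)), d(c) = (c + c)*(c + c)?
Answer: 32001649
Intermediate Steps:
L = 71
d(c) = 4*c² (d(c) = (2*c)*(2*c) = 4*c²)
g = 5750 (g = (71 + 44)*((-20 - 1*30) + 4*5²) = 115*((-20 - 30) + 4*25) = 115*(-50 + 100) = 115*50 = 5750)
(-93 + g)² = (-93 + 5750)² = 5657² = 32001649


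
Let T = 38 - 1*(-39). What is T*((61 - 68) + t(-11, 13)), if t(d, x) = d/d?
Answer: -462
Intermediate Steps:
T = 77 (T = 38 + 39 = 77)
t(d, x) = 1
T*((61 - 68) + t(-11, 13)) = 77*((61 - 68) + 1) = 77*(-7 + 1) = 77*(-6) = -462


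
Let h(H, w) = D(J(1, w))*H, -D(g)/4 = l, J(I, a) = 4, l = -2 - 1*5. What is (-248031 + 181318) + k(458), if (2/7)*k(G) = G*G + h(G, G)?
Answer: 712345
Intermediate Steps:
l = -7 (l = -2 - 5 = -7)
D(g) = 28 (D(g) = -4*(-7) = 28)
h(H, w) = 28*H
k(G) = 98*G + 7*G²/2 (k(G) = 7*(G*G + 28*G)/2 = 7*(G² + 28*G)/2 = 98*G + 7*G²/2)
(-248031 + 181318) + k(458) = (-248031 + 181318) + (7/2)*458*(28 + 458) = -66713 + (7/2)*458*486 = -66713 + 779058 = 712345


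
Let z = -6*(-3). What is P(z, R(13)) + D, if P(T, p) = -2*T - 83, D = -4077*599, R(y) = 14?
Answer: -2442242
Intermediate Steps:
D = -2442123
z = 18
P(T, p) = -83 - 2*T
P(z, R(13)) + D = (-83 - 2*18) - 2442123 = (-83 - 36) - 2442123 = -119 - 2442123 = -2442242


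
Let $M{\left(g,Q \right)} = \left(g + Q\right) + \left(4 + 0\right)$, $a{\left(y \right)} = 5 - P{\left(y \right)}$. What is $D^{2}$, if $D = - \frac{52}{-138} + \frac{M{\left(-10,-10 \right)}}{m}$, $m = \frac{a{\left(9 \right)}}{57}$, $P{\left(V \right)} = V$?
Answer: $\frac{248314564}{4761} \approx 52156.0$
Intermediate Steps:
$a{\left(y \right)} = 5 - y$
$M{\left(g,Q \right)} = 4 + Q + g$ ($M{\left(g,Q \right)} = \left(Q + g\right) + 4 = 4 + Q + g$)
$m = - \frac{4}{57}$ ($m = \frac{5 - 9}{57} = \left(5 - 9\right) \frac{1}{57} = \left(-4\right) \frac{1}{57} = - \frac{4}{57} \approx -0.070175$)
$D = \frac{15758}{69}$ ($D = - \frac{52}{-138} + \frac{4 - 10 - 10}{- \frac{4}{57}} = \left(-52\right) \left(- \frac{1}{138}\right) - -228 = \frac{26}{69} + 228 = \frac{15758}{69} \approx 228.38$)
$D^{2} = \left(\frac{15758}{69}\right)^{2} = \frac{248314564}{4761}$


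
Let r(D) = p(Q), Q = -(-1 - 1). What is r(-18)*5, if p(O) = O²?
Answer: 20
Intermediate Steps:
Q = 2 (Q = -1*(-2) = 2)
r(D) = 4 (r(D) = 2² = 4)
r(-18)*5 = 4*5 = 20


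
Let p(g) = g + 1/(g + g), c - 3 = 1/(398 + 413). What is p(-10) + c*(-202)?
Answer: -9996371/16220 ≈ -616.30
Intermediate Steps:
c = 2434/811 (c = 3 + 1/(398 + 413) = 3 + 1/811 = 2434/811 ≈ 3.0012)
p(g) = g + 1/(2*g)
p(-10) + c*(-202) = (-10 + (1/2)/(-10)) + (2434/811)*(-202) = (-10 + (1/2)*(-1/10)) - 491668/811 = (-10 - 1/20) - 491668/811 = -201/20 - 491668/811 = -9996371/16220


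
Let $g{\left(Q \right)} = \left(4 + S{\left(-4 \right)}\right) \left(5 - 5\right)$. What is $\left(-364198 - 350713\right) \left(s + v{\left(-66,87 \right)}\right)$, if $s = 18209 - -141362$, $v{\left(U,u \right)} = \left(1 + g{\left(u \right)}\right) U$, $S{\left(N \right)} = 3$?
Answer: $-114031879055$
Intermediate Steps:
$g{\left(Q \right)} = 0$ ($g{\left(Q \right)} = \left(4 + 3\right) \left(5 - 5\right) = 7 \cdot 0 = 0$)
$v{\left(U,u \right)} = U$ ($v{\left(U,u \right)} = \left(1 + 0\right) U = 1 U = U$)
$s = 159571$ ($s = 18209 + 141362 = 159571$)
$\left(-364198 - 350713\right) \left(s + v{\left(-66,87 \right)}\right) = \left(-364198 - 350713\right) \left(159571 - 66\right) = \left(-364198 - 350713\right) 159505 = \left(-714911\right) 159505 = -114031879055$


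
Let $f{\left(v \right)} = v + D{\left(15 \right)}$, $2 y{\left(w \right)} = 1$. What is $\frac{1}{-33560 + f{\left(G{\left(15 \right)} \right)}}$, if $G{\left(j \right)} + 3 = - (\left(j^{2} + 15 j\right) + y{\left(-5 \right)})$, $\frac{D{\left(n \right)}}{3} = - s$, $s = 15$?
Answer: $- \frac{2}{68117} \approx -2.9361 \cdot 10^{-5}$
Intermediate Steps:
$D{\left(n \right)} = -45$ ($D{\left(n \right)} = 3 \left(\left(-1\right) 15\right) = 3 \left(-15\right) = -45$)
$y{\left(w \right)} = \frac{1}{2}$ ($y{\left(w \right)} = \frac{1}{2} \cdot 1 = \frac{1}{2}$)
$G{\left(j \right)} = - \frac{7}{2} - j^{2} - 15 j$ ($G{\left(j \right)} = -3 - \left(\left(j^{2} + 15 j\right) + \frac{1}{2}\right) = -3 - \left(\frac{1}{2} + j^{2} + 15 j\right) = - \frac{7}{2} - j^{2} - 15 j$)
$f{\left(v \right)} = -45 + v$ ($f{\left(v \right)} = v - 45 = -45 + v$)
$\frac{1}{-33560 + f{\left(G{\left(15 \right)} \right)}} = \frac{1}{-33560 - \frac{997}{2}} = \frac{1}{- \frac{68117}{2}} = - \frac{2}{68117}$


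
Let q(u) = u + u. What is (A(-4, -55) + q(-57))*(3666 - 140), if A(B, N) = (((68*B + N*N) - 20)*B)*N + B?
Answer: 2119626692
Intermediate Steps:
q(u) = 2*u
A(B, N) = B + B*N*(-20 + N**2 + 68*B) (A(B, N) = (((68*B + N**2) - 20)*B)*N + B = (((N**2 + 68*B) - 20)*B)*N + B = ((-20 + N**2 + 68*B)*B)*N + B = (B*(-20 + N**2 + 68*B))*N + B = B*N*(-20 + N**2 + 68*B) + B = B + B*N*(-20 + N**2 + 68*B))
(A(-4, -55) + q(-57))*(3666 - 140) = (-4*(1 + (-55)**3 - 20*(-55) + 68*(-4)*(-55)) + 2*(-57))*(3666 - 140) = (-4*(1 - 166375 + 1100 + 14960) - 114)*3526 = (-4*(-150314) - 114)*3526 = (601256 - 114)*3526 = 601142*3526 = 2119626692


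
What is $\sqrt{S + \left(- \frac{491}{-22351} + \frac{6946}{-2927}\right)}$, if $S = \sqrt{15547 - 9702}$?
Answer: $\frac{\sqrt{-10062650998728153 + 4279956568576129 \sqrt{5845}}}{65421377} \approx 8.6082$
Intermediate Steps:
$S = \sqrt{5845} \approx 76.453$
$\sqrt{S + \left(- \frac{491}{-22351} + \frac{6946}{-2927}\right)} = \sqrt{\sqrt{5845} + \left(- \frac{491}{-22351} + \frac{6946}{-2927}\right)} = \sqrt{\sqrt{5845} + \left(\left(-491\right) \left(- \frac{1}{22351}\right) + 6946 \left(- \frac{1}{2927}\right)\right)} = \sqrt{\sqrt{5845} + \left(\frac{491}{22351} - \frac{6946}{2927}\right)} = \sqrt{\sqrt{5845} - \frac{153812889}{65421377}} = \sqrt{- \frac{153812889}{65421377} + \sqrt{5845}}$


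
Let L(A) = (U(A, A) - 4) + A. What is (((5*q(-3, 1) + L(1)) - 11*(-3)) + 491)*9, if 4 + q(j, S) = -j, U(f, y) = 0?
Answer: 4644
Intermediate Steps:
q(j, S) = -4 - j
L(A) = -4 + A (L(A) = (0 - 4) + A = -4 + A)
(((5*q(-3, 1) + L(1)) - 11*(-3)) + 491)*9 = (((5*(-4 - 1*(-3)) + (-4 + 1)) - 11*(-3)) + 491)*9 = (((5*(-4 + 3) - 3) + 33) + 491)*9 = (((5*(-1) - 3) + 33) + 491)*9 = (((-5 - 3) + 33) + 491)*9 = ((-8 + 33) + 491)*9 = (25 + 491)*9 = 516*9 = 4644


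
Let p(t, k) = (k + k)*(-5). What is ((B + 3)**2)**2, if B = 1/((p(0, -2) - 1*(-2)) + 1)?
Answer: 24010000/279841 ≈ 85.799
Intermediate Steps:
p(t, k) = -10*k (p(t, k) = (2*k)*(-5) = -10*k)
B = 1/23 (B = 1/((-10*(-2) - 1*(-2)) + 1) = 1/((20 + 2) + 1) = 1/(22 + 1) = 1/23 ≈ 0.043478)
((B + 3)**2)**2 = ((1/23 + 3)**2)**2 = ((70/23)**2)**2 = (4900/529)**2 = 24010000/279841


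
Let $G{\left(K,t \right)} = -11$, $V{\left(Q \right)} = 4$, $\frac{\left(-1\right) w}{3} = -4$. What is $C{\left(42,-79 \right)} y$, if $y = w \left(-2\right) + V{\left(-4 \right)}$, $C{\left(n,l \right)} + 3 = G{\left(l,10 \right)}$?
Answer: $280$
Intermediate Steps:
$w = 12$ ($w = \left(-3\right) \left(-4\right) = 12$)
$C{\left(n,l \right)} = -14$ ($C{\left(n,l \right)} = -3 - 11 = -14$)
$y = -20$ ($y = 12 \left(-2\right) + 4 = -24 + 4 = -20$)
$C{\left(42,-79 \right)} y = \left(-14\right) \left(-20\right) = 280$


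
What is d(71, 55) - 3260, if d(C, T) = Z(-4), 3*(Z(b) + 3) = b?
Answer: -9793/3 ≈ -3264.3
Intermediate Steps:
Z(b) = -3 + b/3
d(C, T) = -13/3 (d(C, T) = -3 + (⅓)*(-4) = -3 - 4/3 = -13/3)
d(71, 55) - 3260 = -13/3 - 3260 = -9793/3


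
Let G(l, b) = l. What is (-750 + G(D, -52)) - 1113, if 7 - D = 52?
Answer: -1908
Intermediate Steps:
D = -45 (D = 7 - 1*52 = 7 - 52 = -45)
(-750 + G(D, -52)) - 1113 = (-750 - 45) - 1113 = -795 - 1113 = -1908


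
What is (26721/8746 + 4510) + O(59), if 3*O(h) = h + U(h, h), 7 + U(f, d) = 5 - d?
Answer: 118396051/26238 ≈ 4512.4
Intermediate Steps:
U(f, d) = -2 - d (U(f, d) = -7 + (5 - d) = -2 - d)
O(h) = -⅔ (O(h) = (h + (-2 - h))/3 = (⅓)*(-2) = -⅔)
(26721/8746 + 4510) + O(59) = (26721/8746 + 4510) - ⅔ = 39471181/8746 - ⅔ = 118396051/26238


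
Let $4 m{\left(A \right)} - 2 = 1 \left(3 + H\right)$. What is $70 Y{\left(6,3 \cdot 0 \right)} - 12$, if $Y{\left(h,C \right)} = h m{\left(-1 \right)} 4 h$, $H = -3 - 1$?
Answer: $2508$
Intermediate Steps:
$H = -4$ ($H = -3 - 1 = -4$)
$m{\left(A \right)} = \frac{1}{4}$ ($m{\left(A \right)} = \frac{1}{2} + \frac{1 \left(3 - 4\right)}{4} = \frac{1}{2} + \frac{1 \left(-1\right)}{4} = \frac{1}{2} + \frac{1}{4} \left(-1\right) = \frac{1}{2} - \frac{1}{4} = \frac{1}{4}$)
$Y{\left(h,C \right)} = h^{2}$ ($Y{\left(h,C \right)} = h \frac{1}{4} \cdot 4 h = \frac{h}{4} \cdot 4 h = h h = h^{2}$)
$70 Y{\left(6,3 \cdot 0 \right)} - 12 = 70 \cdot 6^{2} - 12 = 70 \cdot 36 - 12 = 2520 - 12 = 2508$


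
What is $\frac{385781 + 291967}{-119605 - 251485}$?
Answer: $- \frac{338874}{185545} \approx -1.8264$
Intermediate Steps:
$\frac{385781 + 291967}{-119605 - 251485} = \frac{677748}{-119605 - 251485} = \frac{677748}{-371090} = 677748 \left(- \frac{1}{371090}\right) = - \frac{338874}{185545}$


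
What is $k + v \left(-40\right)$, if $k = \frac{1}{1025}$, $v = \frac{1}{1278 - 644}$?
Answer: $- \frac{20183}{324925} \approx -0.062116$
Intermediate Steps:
$v = \frac{1}{634} \approx 0.0015773$
$k = \frac{1}{1025} \approx 0.00097561$
$k + v \left(-40\right) = \frac{1}{1025} + \frac{1}{634} \left(-40\right) = \frac{1}{1025} - \frac{20}{317} = - \frac{20183}{324925}$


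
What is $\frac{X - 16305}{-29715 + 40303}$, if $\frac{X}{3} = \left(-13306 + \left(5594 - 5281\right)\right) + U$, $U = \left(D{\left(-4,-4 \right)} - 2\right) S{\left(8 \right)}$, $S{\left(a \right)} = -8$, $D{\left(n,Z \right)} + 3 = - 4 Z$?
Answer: $- \frac{13887}{2647} \approx -5.2463$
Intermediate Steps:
$D{\left(n,Z \right)} = -3 - 4 Z$
$U = -88$ ($U = \left(\left(-3 - -16\right) - 2\right) \left(-8\right) = \left(\left(-3 + 16\right) - 2\right) \left(-8\right) = \left(13 - 2\right) \left(-8\right) = 11 \left(-8\right) = -88$)
$X = -39243$ ($X = 3 \left(\left(-13306 + \left(5594 - 5281\right)\right) - 88\right) = 3 \left(\left(-13306 + 313\right) - 88\right) = 3 \left(-12993 - 88\right) = 3 \left(-13081\right) = -39243$)
$\frac{X - 16305}{-29715 + 40303} = \frac{-39243 - 16305}{-29715 + 40303} = - \frac{55548}{10588} = \left(-55548\right) \frac{1}{10588} = - \frac{13887}{2647}$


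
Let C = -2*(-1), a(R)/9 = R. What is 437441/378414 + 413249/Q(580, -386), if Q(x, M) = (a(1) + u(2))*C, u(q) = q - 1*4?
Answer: 39096332815/1324449 ≈ 29519.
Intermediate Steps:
a(R) = 9*R
u(q) = -4 + q (u(q) = q - 4 = -4 + q)
C = 2
Q(x, M) = 14 (Q(x, M) = (9*1 + (-4 + 2))*2 = (9 - 2)*2 = 7*2 = 14)
437441/378414 + 413249/Q(580, -386) = 437441/378414 + 413249/14 = 39096332815/1324449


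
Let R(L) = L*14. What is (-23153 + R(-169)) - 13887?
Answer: -39406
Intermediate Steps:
R(L) = 14*L
(-23153 + R(-169)) - 13887 = (-23153 + 14*(-169)) - 13887 = (-23153 - 2366) - 13887 = -25519 - 13887 = -39406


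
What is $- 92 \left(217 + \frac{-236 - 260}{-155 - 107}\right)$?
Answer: $- \frac{2638100}{131} \approx -20138.0$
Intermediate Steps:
$- 92 \left(217 + \frac{-236 - 260}{-155 - 107}\right) = - 92 \left(217 - \frac{496}{-262}\right) = - 92 \left(217 - - \frac{248}{131}\right) = - 92 \left(217 + \frac{248}{131}\right) = \left(-92\right) \frac{28675}{131} = - \frac{2638100}{131}$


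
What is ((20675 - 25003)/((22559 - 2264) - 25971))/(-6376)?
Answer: -541/4523772 ≈ -0.00011959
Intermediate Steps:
((20675 - 25003)/((22559 - 2264) - 25971))/(-6376) = -4328/(20295 - 25971)*(-1/6376) = -4328/(-5676)*(-1/6376) = -4328*(-1/5676)*(-1/6376) = (1082/1419)*(-1/6376) = -541/4523772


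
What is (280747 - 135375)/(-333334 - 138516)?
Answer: -72686/235925 ≈ -0.30809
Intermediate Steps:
(280747 - 135375)/(-333334 - 138516) = 145372/(-471850) = 145372*(-1/471850) = -72686/235925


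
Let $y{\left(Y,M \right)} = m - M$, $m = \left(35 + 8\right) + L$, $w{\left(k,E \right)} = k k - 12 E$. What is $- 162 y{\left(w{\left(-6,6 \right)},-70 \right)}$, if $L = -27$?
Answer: $-13932$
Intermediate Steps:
$w{\left(k,E \right)} = k^{2} - 12 E$
$m = 16$ ($m = \left(35 + 8\right) - 27 = 43 - 27 = 16$)
$y{\left(Y,M \right)} = 16 - M$
$- 162 y{\left(w{\left(-6,6 \right)},-70 \right)} = - 162 \left(16 - -70\right) = - 162 \left(16 + 70\right) = \left(-162\right) 86 = -13932$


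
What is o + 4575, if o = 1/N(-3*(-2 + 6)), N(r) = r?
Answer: 54899/12 ≈ 4574.9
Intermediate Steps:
o = -1/12 (o = 1/(-3*(-2 + 6)) = 1/(-3*4) = 1/(-12) = -1/12 ≈ -0.083333)
o + 4575 = -1/12 + 4575 = 54899/12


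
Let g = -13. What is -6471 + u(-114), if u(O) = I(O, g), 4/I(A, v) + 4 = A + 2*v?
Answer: -232957/36 ≈ -6471.0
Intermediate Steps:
I(A, v) = 4/(-4 + A + 2*v) (I(A, v) = 4/(-4 + (A + 2*v)) = 4/(-4 + A + 2*v))
u(O) = 4/(-30 + O) (u(O) = 4/(-4 + O + 2*(-13)) = 4/(-4 + O - 26) = 4/(-30 + O))
-6471 + u(-114) = -6471 + 4/(-30 - 114) = -6471 + 4/(-144) = -6471 + 4*(-1/144) = -6471 - 1/36 = -232957/36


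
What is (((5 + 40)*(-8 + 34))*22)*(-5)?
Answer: -128700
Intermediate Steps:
(((5 + 40)*(-8 + 34))*22)*(-5) = ((45*26)*22)*(-5) = (1170*22)*(-5) = 25740*(-5) = -128700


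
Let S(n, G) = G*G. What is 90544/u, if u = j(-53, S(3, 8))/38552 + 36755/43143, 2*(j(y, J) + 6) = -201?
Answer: 301194423322368/2824768061 ≈ 1.0663e+5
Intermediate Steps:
S(n, G) = G²
j(y, J) = -213/2 (j(y, J) = -6 + (½)*(-201) = -6 - 201/2 = -213/2)
u = 2824768061/3326497872 (u = -213/2/38552 + 36755/43143 = -213/2*1/38552 + 36755*(1/43143) = -213/77104 + 36755/43143 = 2824768061/3326497872 ≈ 0.84917)
90544/u = 90544/(2824768061/3326497872) = 90544*(3326497872/2824768061) = 301194423322368/2824768061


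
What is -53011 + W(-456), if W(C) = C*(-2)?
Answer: -52099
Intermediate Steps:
W(C) = -2*C
-53011 + W(-456) = -53011 - 2*(-456) = -53011 + 912 = -52099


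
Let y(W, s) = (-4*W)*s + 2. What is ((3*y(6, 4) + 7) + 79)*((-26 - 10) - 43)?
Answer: 15484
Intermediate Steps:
y(W, s) = 2 - 4*W*s (y(W, s) = -4*W*s + 2 = 2 - 4*W*s)
((3*y(6, 4) + 7) + 79)*((-26 - 10) - 43) = ((3*(2 - 4*6*4) + 7) + 79)*((-26 - 10) - 43) = ((3*(2 - 96) + 7) + 79)*(-36 - 43) = ((3*(-94) + 7) + 79)*(-79) = ((-282 + 7) + 79)*(-79) = (-275 + 79)*(-79) = -196*(-79) = 15484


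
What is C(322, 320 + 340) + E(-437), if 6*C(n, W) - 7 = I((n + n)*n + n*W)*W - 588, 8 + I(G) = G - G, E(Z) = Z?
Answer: -8483/6 ≈ -1413.8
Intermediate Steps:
I(G) = -8 (I(G) = -8 + (G - G) = -8 + 0 = -8)
C(n, W) = -581/6 - 4*W/3 (C(n, W) = 7/6 + (-8*W - 588)/6 = 7/6 + (-588 - 8*W)/6 = 7/6 + (-98 - 4*W/3) = -581/6 - 4*W/3)
C(322, 320 + 340) + E(-437) = (-581/6 - 4*(320 + 340)/3) - 437 = (-581/6 - 4/3*660) - 437 = (-581/6 - 880) - 437 = -5861/6 - 437 = -8483/6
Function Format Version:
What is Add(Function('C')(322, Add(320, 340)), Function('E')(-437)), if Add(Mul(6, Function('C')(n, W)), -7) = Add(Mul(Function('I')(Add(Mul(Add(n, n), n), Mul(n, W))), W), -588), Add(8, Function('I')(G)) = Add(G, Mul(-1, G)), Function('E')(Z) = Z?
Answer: Rational(-8483, 6) ≈ -1413.8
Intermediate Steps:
Function('I')(G) = -8 (Function('I')(G) = Add(-8, Add(G, Mul(-1, G))) = Add(-8, 0) = -8)
Function('C')(n, W) = Add(Rational(-581, 6), Mul(Rational(-4, 3), W)) (Function('C')(n, W) = Add(Rational(7, 6), Mul(Rational(1, 6), Add(Mul(-8, W), -588))) = Add(Rational(7, 6), Mul(Rational(1, 6), Add(-588, Mul(-8, W)))) = Add(Rational(7, 6), Add(-98, Mul(Rational(-4, 3), W))) = Add(Rational(-581, 6), Mul(Rational(-4, 3), W)))
Add(Function('C')(322, Add(320, 340)), Function('E')(-437)) = Add(Add(Rational(-581, 6), Mul(Rational(-4, 3), Add(320, 340))), -437) = Add(Add(Rational(-581, 6), Mul(Rational(-4, 3), 660)), -437) = Add(Add(Rational(-581, 6), -880), -437) = Add(Rational(-5861, 6), -437) = Rational(-8483, 6)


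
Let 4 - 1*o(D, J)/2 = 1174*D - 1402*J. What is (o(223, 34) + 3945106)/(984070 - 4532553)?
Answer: -3516846/3548483 ≈ -0.99108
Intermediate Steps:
o(D, J) = 8 - 2348*D + 2804*J (o(D, J) = 8 - 2*(1174*D - 1402*J) = 8 - 2*(-1402*J + 1174*D) = 8 + (-2348*D + 2804*J) = 8 - 2348*D + 2804*J)
(o(223, 34) + 3945106)/(984070 - 4532553) = ((8 - 2348*223 + 2804*34) + 3945106)/(984070 - 4532553) = ((8 - 523604 + 95336) + 3945106)/(-3548483) = (-428260 + 3945106)*(-1/3548483) = 3516846*(-1/3548483) = -3516846/3548483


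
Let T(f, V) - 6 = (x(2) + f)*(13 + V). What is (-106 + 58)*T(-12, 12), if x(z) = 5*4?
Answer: -9888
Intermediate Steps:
x(z) = 20
T(f, V) = 6 + (13 + V)*(20 + f) (T(f, V) = 6 + (20 + f)*(13 + V) = 6 + (13 + V)*(20 + f))
(-106 + 58)*T(-12, 12) = (-106 + 58)*(266 + 13*(-12) + 20*12 + 12*(-12)) = -48*(266 - 156 + 240 - 144) = -48*206 = -9888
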